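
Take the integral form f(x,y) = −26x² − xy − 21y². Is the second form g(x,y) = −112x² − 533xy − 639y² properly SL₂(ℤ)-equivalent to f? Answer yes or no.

D₁ = -2183, D₂ = -2183
f is negative-definite; reduce −f:
−f: flip: (26,1,21)→(21,-1,26)
−f: reduced (well bottom): (21,-1,26) with a≤c, −a<b≤a
flip sign back: reduced form of f is (-21,1,-26)
g is negative-definite; reduce −g:
−g: translate: b→85 (≡533 mod 224), so (112,533,639)→(112,85,21)
−g: flip: (112,85,21)→(21,-85,112)
−g: translate: b→-1 (≡-85 mod 42), so (21,-85,112)→(21,-1,26)
−g: reduced (well bottom): (21,-1,26) with a≤c, −a<b≤a
flip sign back: reduced form of g is (-21,1,-26)
reduced forms (-21, 1, -26) vs (-21, 1, -26) ⇒ equivalent

yes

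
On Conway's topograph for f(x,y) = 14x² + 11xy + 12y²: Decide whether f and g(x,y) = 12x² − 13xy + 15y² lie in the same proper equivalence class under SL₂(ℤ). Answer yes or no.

D₁ = -551, D₂ = -551
f: flip: (14,11,12)→(12,-11,14)
f: reduced (well bottom): (12,-11,14) with a≤c, −a<b≤a
g: translate: b→11 (≡-13 mod 24), so (12,-13,15)→(12,11,14)
g: reduced (well bottom): (12,11,14) with a≤c, −a<b≤a
reduced forms (12, -11, 14) vs (12, 11, 14) ⇒ inequivalent

no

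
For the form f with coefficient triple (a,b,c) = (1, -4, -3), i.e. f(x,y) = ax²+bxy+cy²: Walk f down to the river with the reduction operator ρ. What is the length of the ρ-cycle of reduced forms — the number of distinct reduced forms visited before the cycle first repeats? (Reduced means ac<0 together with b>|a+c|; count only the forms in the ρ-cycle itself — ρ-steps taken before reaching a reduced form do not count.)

D = 28, ⌊√D⌋ = 5
descent: ρ → (-3,4,1)  [lands on river]
river: ρ → (1,4,-3)
river: ρ → (-3,2,2)
river: ρ → (2,2,-3)
ρ-cycle length = 4 (tail of 1 descent step not counted)

4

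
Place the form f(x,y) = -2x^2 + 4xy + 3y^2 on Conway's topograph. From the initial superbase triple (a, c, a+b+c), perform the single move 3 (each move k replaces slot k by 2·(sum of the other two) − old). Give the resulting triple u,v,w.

start (-2,3,5) = (f(1,0),f(0,1),f(1,1))
replace slot 3: 2·((-2)+3) − 5 = -3 → (-2,3,-3)

-2,3,-3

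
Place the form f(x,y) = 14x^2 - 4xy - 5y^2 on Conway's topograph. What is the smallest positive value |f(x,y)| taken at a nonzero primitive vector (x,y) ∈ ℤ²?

descent: ρ → (-5,14,5)  [lands on river]
river: ρ → (5,16,-2)
river: ρ → (-2,16,5)
river: ρ → (5,14,-5)
river: ρ → (-5,16,2)
river: ρ → (2,16,-5)
closes: descent 1, river 6
min |a| on river = 2

2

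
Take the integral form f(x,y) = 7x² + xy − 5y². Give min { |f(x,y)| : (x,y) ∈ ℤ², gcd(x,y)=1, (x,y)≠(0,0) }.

descent: ρ → (-5,9,3)  [lands on river]
river: ρ → (3,9,-5)
river: ρ → (-5,11,1)
river: ρ → (1,11,-5)
closes: descent 1, river 4
min |a| on river = 1

1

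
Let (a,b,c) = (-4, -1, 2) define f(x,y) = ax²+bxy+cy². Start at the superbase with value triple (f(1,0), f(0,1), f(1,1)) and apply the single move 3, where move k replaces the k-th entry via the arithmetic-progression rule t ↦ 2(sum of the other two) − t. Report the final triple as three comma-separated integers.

start (-4,2,-3) = (f(1,0),f(0,1),f(1,1))
replace slot 3: 2·((-4)+2) − (-3) = -1 → (-4,2,-1)

-4,2,-1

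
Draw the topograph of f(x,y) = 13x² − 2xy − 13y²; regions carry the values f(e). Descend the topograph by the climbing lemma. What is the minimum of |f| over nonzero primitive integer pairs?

descent: ρ → (-13,2,13)  [lands on river]
river: ρ → (13,24,-2)
river: ρ → (-2,24,13)
river: ρ → (13,2,-13)
river: ρ → (-13,24,2)
river: ρ → (2,24,-13)
closes: descent 1, river 6
min |a| on river = 2

2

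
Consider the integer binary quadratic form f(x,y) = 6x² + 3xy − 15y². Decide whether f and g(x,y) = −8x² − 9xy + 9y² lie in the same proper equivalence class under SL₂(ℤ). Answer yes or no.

D₁ = 369, D₂ = 369
river cycle of f (length 10): (6, 15, -6), (-6, 9, 12), (12, 15, -3), (-3, 15, 12), (12, 9, -6), (-6, 15, 6), (6, 9, -12), (-12, 15, 3), (3, 15, -12), (-12, 9, 6)
river cycle of g (length 16): (9, 9, -8), (-8, 7, 10), (10, 13, -5), (-5, 17, 4), (4, 15, -9), (-9, 3, 10), (10, 17, -2), (-2, 19, 1), (1, 19, -2), (-2, 17, 10), … (6 more)
cycles differ ⇒ inequivalent

no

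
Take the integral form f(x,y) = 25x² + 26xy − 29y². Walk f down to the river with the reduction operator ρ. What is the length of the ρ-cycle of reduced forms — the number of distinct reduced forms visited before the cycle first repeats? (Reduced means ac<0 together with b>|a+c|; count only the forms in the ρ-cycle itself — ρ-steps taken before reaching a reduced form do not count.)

D = 3576, ⌊√D⌋ = 59
river: ρ → (-29,32,22)
river: ρ → (22,56,-5)
river: ρ → (-5,54,33)
river: ρ → (33,12,-26)
river: ρ → (-26,40,19)
river: ρ → (19,36,-30)
river: ρ → (-30,24,25)
river: ρ → (25,26,-29)
ρ-cycle length = 8 (tail of 0 descent steps not counted)

8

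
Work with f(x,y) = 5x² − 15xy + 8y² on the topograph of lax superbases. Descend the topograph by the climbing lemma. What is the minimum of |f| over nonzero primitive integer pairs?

descent: ρ → (8,-1,-2)
descent: ρ → (-2,5,5)  [lands on river]
river: ρ → (5,5,-2)
river: ρ → (-2,7,2)
river: ρ → (2,5,-5)
river: ρ → (-5,5,2)
river: ρ → (2,7,-2)
closes: descent 2, river 6
min |a| on river = 2

2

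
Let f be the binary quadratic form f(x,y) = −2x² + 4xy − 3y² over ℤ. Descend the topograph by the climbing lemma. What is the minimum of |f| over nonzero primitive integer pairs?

translate: b→0 (≡-4 mod 4), so (2,-4,3)→(2,0,1)
flip: (2,0,1)→(1,0,2)
reduced (well bottom): (1,0,2) with a≤c, −a<b≤a
well minimum |f| = |-1| = 1 (negative-definite)

1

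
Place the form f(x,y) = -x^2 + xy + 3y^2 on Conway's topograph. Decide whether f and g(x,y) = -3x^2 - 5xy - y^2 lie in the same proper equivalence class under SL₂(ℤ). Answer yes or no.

D₁ = 13, D₂ = 13
river cycle of f (length 2): (-1, 3, 1), (1, 3, -1)
river cycle of g (length 2): (-1, 3, 1), (1, 3, -1)
cycles coincide ⇒ equivalent

yes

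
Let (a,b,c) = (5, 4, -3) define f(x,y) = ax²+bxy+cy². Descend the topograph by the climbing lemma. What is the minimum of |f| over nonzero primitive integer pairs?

river: ρ → (-3,8,1)
river: ρ → (1,8,-3)
river: ρ → (-3,4,5)
river: ρ → (5,6,-2)
river: ρ → (-2,6,5)
river: ρ → (5,4,-3)
closes: descent 0, river 6
min |a| on river = 1

1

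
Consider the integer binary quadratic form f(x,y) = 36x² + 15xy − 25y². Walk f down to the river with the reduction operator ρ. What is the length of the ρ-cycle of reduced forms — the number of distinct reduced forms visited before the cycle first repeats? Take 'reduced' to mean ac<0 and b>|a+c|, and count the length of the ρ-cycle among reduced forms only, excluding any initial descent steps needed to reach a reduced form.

D = 3825, ⌊√D⌋ = 61
river: ρ → (-25,35,26)
river: ρ → (26,17,-34)
river: ρ → (-34,51,9)
river: ρ → (9,57,-16)
river: ρ → (-16,39,36)
river: ρ → (36,33,-19)
river: ρ → (-19,43,26)
river: ρ → (26,61,-1)
river: ρ → (-1,61,26)
river: ρ → (26,43,-19)
river: ρ → (-19,33,36)
river: ρ → (36,39,-16)
river: ρ → (-16,57,9)
river: ρ → (9,51,-34)
river: ρ → (-34,17,26)
river: ρ → (26,35,-25)
river: ρ → (-25,15,36)
river: ρ → (36,57,-4)
river: ρ → (-4,55,50)
river: ρ → (50,45,-9)
river: ρ → (-9,45,50)
river: ρ → (50,55,-4)
river: ρ → (-4,57,36)
river: ρ → (36,15,-25)
ρ-cycle length = 24 (tail of 0 descent steps not counted)

24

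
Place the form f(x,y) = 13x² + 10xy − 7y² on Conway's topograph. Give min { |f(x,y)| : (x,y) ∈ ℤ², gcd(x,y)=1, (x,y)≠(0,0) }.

river: ρ → (-7,18,5)
river: ρ → (5,12,-16)
river: ρ → (-16,20,1)
river: ρ → (1,20,-16)
river: ρ → (-16,12,5)
river: ρ → (5,18,-7)
river: ρ → (-7,10,13)
river: ρ → (13,16,-4)
river: ρ → (-4,16,13)
river: ρ → (13,10,-7)
closes: descent 0, river 10
min |a| on river = 1

1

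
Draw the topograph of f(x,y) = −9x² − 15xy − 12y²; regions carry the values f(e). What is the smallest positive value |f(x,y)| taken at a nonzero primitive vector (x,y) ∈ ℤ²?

translate: b→-3 (≡15 mod 18), so (9,15,12)→(9,-3,6)
flip: (9,-3,6)→(6,3,9)
reduced (well bottom): (6,3,9) with a≤c, −a<b≤a
well minimum |f| = |-6| = 6 (negative-definite)

6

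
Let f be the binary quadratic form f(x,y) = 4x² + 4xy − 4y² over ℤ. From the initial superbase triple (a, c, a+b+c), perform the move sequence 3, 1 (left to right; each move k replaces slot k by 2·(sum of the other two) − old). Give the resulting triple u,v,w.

start (4,-4,4) = (f(1,0),f(0,1),f(1,1))
replace slot 3: 2·(4+(-4)) − 4 = -4 → (4,-4,-4)
replace slot 1: 2·((-4)+(-4)) − 4 = -20 → (-20,-4,-4)

-20,-4,-4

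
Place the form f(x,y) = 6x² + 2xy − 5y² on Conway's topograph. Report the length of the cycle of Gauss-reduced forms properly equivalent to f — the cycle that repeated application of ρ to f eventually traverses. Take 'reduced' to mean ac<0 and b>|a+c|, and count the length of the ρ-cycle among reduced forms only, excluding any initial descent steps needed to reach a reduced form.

D = 124, ⌊√D⌋ = 11
river: ρ → (-5,8,3)
river: ρ → (3,10,-2)
river: ρ → (-2,10,3)
river: ρ → (3,8,-5)
river: ρ → (-5,2,6)
river: ρ → (6,10,-1)
river: ρ → (-1,10,6)
river: ρ → (6,2,-5)
ρ-cycle length = 8 (tail of 0 descent steps not counted)

8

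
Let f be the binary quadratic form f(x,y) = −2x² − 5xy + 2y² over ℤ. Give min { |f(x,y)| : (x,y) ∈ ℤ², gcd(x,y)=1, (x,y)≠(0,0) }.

descent: ρ → (2,5,-2)  [lands on river]
river: ρ → (-2,3,4)
river: ρ → (4,5,-1)
river: ρ → (-1,5,4)
river: ρ → (4,3,-2)
river: ρ → (-2,5,2)
river: ρ → (2,3,-4)
river: ρ → (-4,5,1)
river: ρ → (1,5,-4)
river: ρ → (-4,3,2)
closes: descent 1, river 10
min |a| on river = 1

1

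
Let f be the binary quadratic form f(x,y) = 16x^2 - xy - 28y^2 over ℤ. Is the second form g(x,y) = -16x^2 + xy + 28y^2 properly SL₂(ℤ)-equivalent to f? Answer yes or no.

D₁ = 1793, D₂ = 1793
river cycle of f (length 30): (16, 31, -13), (-13, 21, 26), (26, 31, -8), (-8, 33, 22), (22, 11, -19), (-19, 27, 14), (14, 29, -17), (-17, 39, 4), (4, 41, -7), (-7, 29, 34), … (20 more)
river cycle of g (length 30): (-16, 33, 11), (11, 33, -16), (-16, 31, 13), (13, 21, -26), (-26, 31, 8), (8, 33, -22), (-22, 11, 19), (19, 27, -14), (-14, 29, 17), (17, 39, -4), … (20 more)
cycles differ ⇒ inequivalent

no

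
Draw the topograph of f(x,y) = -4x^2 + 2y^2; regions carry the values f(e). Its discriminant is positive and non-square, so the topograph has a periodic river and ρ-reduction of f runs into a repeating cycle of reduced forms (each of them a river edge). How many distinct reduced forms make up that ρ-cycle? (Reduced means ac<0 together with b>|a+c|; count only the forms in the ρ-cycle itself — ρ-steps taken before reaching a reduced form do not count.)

D = 32, ⌊√D⌋ = 5
descent: ρ → (2,4,-2)  [lands on river]
river: ρ → (-2,4,2)
ρ-cycle length = 2 (tail of 1 descent step not counted)

2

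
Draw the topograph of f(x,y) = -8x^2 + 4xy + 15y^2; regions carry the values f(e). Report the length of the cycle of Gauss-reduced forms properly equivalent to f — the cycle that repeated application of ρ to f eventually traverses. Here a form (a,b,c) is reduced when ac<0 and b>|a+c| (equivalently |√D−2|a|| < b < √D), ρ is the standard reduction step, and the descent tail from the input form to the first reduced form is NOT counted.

D = 496, ⌊√D⌋ = 22
descent: ρ → (15,-4,-8)
descent: ρ → (-8,20,3)  [lands on river]
river: ρ → (3,22,-1)
river: ρ → (-1,22,3)
river: ρ → (3,20,-8)
river: ρ → (-8,12,11)
river: ρ → (11,10,-9)
river: ρ → (-9,8,12)
river: ρ → (12,16,-5)
river: ρ → (-5,14,15)
river: ρ → (15,16,-4)
river: ρ → (-4,16,15)
river: ρ → (15,14,-5)
river: ρ → (-5,16,12)
river: ρ → (12,8,-9)
river: ρ → (-9,10,11)
river: ρ → (11,12,-8)
ρ-cycle length = 16 (tail of 2 descent steps not counted)

16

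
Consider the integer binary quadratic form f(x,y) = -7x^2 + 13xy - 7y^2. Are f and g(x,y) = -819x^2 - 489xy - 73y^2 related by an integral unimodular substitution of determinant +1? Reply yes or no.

D₁ = -27, D₂ = -27
f is negative-definite; reduce −f:
−f: translate: b→1 (≡-13 mod 14), so (7,-13,7)→(7,1,1)
−f: flip: (7,1,1)→(1,-1,7)
−f: translate: b→1 (≡-1 mod 2), so (1,-1,7)→(1,1,7)
−f: reduced (well bottom): (1,1,7) with a≤c, −a<b≤a
flip sign back: reduced form of f is (-1,-1,-7)
g is negative-definite; reduce −g:
−g: flip: (819,489,73)→(73,-489,819)
−g: translate: b→-51 (≡-489 mod 146), so (73,-489,819)→(73,-51,9)
−g: flip: (73,-51,9)→(9,51,73)
−g: translate: b→-3 (≡51 mod 18), so (9,51,73)→(9,-3,1)
−g: flip: (9,-3,1)→(1,3,9)
−g: translate: b→1 (≡3 mod 2), so (1,3,9)→(1,1,7)
−g: reduced (well bottom): (1,1,7) with a≤c, −a<b≤a
flip sign back: reduced form of g is (-1,-1,-7)
reduced forms (-1, -1, -7) vs (-1, -1, -7) ⇒ equivalent

yes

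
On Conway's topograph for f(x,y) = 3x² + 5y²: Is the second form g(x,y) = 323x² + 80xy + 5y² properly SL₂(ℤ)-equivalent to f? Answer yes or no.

D₁ = -60, D₂ = -60
f: reduced (well bottom): (3,0,5) with a≤c, −a<b≤a
g: flip: (323,80,5)→(5,-80,323)
g: translate: b→0 (≡-80 mod 10), so (5,-80,323)→(5,0,3)
g: flip: (5,0,3)→(3,0,5)
g: reduced (well bottom): (3,0,5) with a≤c, −a<b≤a
reduced forms (3, 0, 5) vs (3, 0, 5) ⇒ equivalent

yes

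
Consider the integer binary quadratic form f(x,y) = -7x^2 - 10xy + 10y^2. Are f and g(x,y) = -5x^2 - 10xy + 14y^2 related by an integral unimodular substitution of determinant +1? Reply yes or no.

D₁ = 380, D₂ = 380
river cycle of f (length 4): (10, 10, -7), (-7, 18, 2), (2, 18, -7), (-7, 10, 10)
river cycle of g (length 4): (14, 10, -5), (-5, 10, 14), (14, 18, -1), (-1, 18, 14)
cycles differ ⇒ inequivalent

no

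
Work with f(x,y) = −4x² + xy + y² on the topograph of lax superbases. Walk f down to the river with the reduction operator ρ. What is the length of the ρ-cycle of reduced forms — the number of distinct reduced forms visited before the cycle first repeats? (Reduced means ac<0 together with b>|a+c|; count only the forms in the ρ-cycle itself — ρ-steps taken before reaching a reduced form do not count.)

D = 17, ⌊√D⌋ = 4
descent: ρ → (1,3,-2)  [lands on river]
river: ρ → (-2,1,2)
river: ρ → (2,3,-1)
river: ρ → (-1,3,2)
river: ρ → (2,1,-2)
river: ρ → (-2,3,1)
ρ-cycle length = 6 (tail of 1 descent step not counted)

6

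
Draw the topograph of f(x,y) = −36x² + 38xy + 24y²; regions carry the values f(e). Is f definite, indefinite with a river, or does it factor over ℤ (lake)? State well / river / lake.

D = b²−4ac = 38² − 4·(-36)·24 = 4900
D = 70² is a perfect square ⇒ form factors over ℤ ⇒ lakes

lake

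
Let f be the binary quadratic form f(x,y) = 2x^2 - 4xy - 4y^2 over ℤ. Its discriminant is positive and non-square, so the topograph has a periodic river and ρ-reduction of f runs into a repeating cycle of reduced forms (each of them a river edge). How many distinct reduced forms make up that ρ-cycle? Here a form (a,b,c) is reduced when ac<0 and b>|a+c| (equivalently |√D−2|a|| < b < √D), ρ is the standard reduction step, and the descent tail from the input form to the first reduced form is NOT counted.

D = 48, ⌊√D⌋ = 6
descent: ρ → (-4,4,2)  [lands on river]
river: ρ → (2,4,-4)
ρ-cycle length = 2 (tail of 1 descent step not counted)

2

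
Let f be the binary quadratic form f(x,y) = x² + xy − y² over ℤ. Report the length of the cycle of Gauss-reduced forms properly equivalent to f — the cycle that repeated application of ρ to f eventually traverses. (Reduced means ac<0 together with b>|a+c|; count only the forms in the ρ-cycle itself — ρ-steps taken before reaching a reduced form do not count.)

D = 5, ⌊√D⌋ = 2
river: ρ → (-1,1,1)
river: ρ → (1,1,-1)
ρ-cycle length = 2 (tail of 0 descent steps not counted)

2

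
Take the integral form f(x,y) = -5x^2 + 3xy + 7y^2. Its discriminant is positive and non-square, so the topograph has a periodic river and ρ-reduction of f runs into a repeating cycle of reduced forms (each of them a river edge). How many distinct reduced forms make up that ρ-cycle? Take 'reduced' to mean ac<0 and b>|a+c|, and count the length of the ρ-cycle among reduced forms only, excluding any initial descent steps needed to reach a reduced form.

D = 149, ⌊√D⌋ = 12
river: ρ → (7,11,-1)
river: ρ → (-1,11,7)
river: ρ → (7,3,-5)
river: ρ → (-5,7,5)
river: ρ → (5,3,-7)
river: ρ → (-7,11,1)
river: ρ → (1,11,-7)
river: ρ → (-7,3,5)
river: ρ → (5,7,-5)
river: ρ → (-5,3,7)
ρ-cycle length = 10 (tail of 0 descent steps not counted)

10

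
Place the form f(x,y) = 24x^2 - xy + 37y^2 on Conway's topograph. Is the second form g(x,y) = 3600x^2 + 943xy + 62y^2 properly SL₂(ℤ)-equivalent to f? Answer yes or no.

D₁ = -3551, D₂ = -3551
f: reduced (well bottom): (24,-1,37) with a≤c, −a<b≤a
g: flip: (3600,943,62)→(62,-943,3600)
g: translate: b→49 (≡-943 mod 124), so (62,-943,3600)→(62,49,24)
g: flip: (62,49,24)→(24,-49,62)
g: translate: b→-1 (≡-49 mod 48), so (24,-49,62)→(24,-1,37)
g: reduced (well bottom): (24,-1,37) with a≤c, −a<b≤a
reduced forms (24, -1, 37) vs (24, -1, 37) ⇒ equivalent

yes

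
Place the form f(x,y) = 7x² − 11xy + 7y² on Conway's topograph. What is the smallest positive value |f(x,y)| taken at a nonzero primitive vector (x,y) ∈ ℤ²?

translate: b→3 (≡-11 mod 14), so (7,-11,7)→(7,3,3)
flip: (7,3,3)→(3,-3,7)
translate: b→3 (≡-3 mod 6), so (3,-3,7)→(3,3,7)
reduced (well bottom): (3,3,7) with a≤c, −a<b≤a
well minimum = a = 3

3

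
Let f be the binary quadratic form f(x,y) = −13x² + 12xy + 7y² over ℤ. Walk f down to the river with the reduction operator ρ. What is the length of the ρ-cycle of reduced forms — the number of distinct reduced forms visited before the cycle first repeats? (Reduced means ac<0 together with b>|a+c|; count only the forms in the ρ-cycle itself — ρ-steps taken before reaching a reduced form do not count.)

D = 508, ⌊√D⌋ = 22
river: ρ → (7,16,-9)
river: ρ → (-9,20,3)
river: ρ → (3,22,-2)
river: ρ → (-2,22,3)
river: ρ → (3,20,-9)
river: ρ → (-9,16,7)
river: ρ → (7,12,-13)
river: ρ → (-13,14,6)
river: ρ → (6,22,-1)
river: ρ → (-1,22,6)
river: ρ → (6,14,-13)
river: ρ → (-13,12,7)
ρ-cycle length = 12 (tail of 0 descent steps not counted)

12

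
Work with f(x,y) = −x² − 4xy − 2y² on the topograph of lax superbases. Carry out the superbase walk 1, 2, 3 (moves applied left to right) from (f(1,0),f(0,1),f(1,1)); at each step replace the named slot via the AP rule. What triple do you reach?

start (-1,-2,-7) = (f(1,0),f(0,1),f(1,1))
replace slot 1: 2·((-2)+(-7)) − (-1) = -17 → (-17,-2,-7)
replace slot 2: 2·((-17)+(-7)) − (-2) = -46 → (-17,-46,-7)
replace slot 3: 2·((-17)+(-46)) − (-7) = -119 → (-17,-46,-119)

-17,-46,-119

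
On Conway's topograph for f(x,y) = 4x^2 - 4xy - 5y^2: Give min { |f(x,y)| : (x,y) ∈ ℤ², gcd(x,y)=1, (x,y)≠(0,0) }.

descent: ρ → (-5,4,4)  [lands on river]
river: ρ → (4,4,-5)
river: ρ → (-5,6,3)
river: ρ → (3,6,-5)
closes: descent 1, river 4
min |a| on river = 3

3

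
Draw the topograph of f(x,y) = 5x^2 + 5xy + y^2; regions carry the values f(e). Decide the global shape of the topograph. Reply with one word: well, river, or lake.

D = b²−4ac = 5² − 4·5·1 = 5
D > 0 non-square ⇒ indefinite ⇒ periodic river

river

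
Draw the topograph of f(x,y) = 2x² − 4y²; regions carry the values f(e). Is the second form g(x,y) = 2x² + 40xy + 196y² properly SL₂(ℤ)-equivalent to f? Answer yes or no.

D₁ = 32, D₂ = 32
river cycle of f (length 2): (2, 4, -2), (-2, 4, 2)
river cycle of g (length 2): (2, 4, -2), (-2, 4, 2)
cycles coincide ⇒ equivalent

yes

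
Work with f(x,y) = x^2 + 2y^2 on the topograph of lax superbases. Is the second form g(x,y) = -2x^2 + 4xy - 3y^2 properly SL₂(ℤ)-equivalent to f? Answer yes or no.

D₁ = -8, D₂ = -8
f: reduced (well bottom): (1,0,2) with a≤c, −a<b≤a
g is negative-definite; reduce −g:
−g: translate: b→0 (≡-4 mod 4), so (2,-4,3)→(2,0,1)
−g: flip: (2,0,1)→(1,0,2)
−g: reduced (well bottom): (1,0,2) with a≤c, −a<b≤a
flip sign back: reduced form of g is (-1,0,-2)
reduced forms (1, 0, 2) vs (-1, 0, -2) ⇒ inequivalent

no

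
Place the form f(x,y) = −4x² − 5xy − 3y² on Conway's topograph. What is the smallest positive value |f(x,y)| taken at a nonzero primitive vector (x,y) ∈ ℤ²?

translate: b→-3 (≡5 mod 8), so (4,5,3)→(4,-3,2)
flip: (4,-3,2)→(2,3,4)
translate: b→-1 (≡3 mod 4), so (2,3,4)→(2,-1,3)
reduced (well bottom): (2,-1,3) with a≤c, −a<b≤a
well minimum |f| = |-2| = 2 (negative-definite)

2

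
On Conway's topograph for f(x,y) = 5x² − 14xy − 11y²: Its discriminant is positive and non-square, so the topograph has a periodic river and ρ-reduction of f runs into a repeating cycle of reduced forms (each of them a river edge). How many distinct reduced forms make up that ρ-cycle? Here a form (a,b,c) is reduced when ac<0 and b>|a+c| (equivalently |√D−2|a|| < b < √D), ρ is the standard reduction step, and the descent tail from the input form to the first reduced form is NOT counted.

D = 416, ⌊√D⌋ = 20
descent: ρ → (-11,14,5)  [lands on river]
river: ρ → (5,16,-8)
river: ρ → (-8,16,5)
river: ρ → (5,14,-11)
river: ρ → (-11,8,8)
river: ρ → (8,8,-11)
ρ-cycle length = 6 (tail of 1 descent step not counted)

6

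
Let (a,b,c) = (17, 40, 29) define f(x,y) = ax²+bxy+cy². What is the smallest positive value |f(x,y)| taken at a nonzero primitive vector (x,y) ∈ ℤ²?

translate: b→6 (≡40 mod 34), so (17,40,29)→(17,6,6)
flip: (17,6,6)→(6,-6,17)
translate: b→6 (≡-6 mod 12), so (6,-6,17)→(6,6,17)
reduced (well bottom): (6,6,17) with a≤c, −a<b≤a
well minimum = a = 6

6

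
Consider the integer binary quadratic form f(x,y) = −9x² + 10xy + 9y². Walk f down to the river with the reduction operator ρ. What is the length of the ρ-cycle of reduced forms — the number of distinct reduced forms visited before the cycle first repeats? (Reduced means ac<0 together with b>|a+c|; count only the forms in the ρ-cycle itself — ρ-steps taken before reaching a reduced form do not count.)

D = 424, ⌊√D⌋ = 20
river: ρ → (9,8,-10)
river: ρ → (-10,12,7)
river: ρ → (7,16,-6)
river: ρ → (-6,20,1)
river: ρ → (1,20,-6)
river: ρ → (-6,16,7)
river: ρ → (7,12,-10)
river: ρ → (-10,8,9)
river: ρ → (9,10,-9)
river: ρ → (-9,8,10)
river: ρ → (10,12,-7)
river: ρ → (-7,16,6)
river: ρ → (6,20,-1)
river: ρ → (-1,20,6)
river: ρ → (6,16,-7)
river: ρ → (-7,12,10)
river: ρ → (10,8,-9)
river: ρ → (-9,10,9)
ρ-cycle length = 18 (tail of 0 descent steps not counted)

18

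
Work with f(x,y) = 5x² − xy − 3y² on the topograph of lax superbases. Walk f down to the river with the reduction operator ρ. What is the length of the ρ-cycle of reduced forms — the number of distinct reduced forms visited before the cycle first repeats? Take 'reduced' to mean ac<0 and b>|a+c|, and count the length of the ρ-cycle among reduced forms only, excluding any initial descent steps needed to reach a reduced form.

D = 61, ⌊√D⌋ = 7
descent: ρ → (-3,7,1)  [lands on river]
river: ρ → (1,7,-3)
river: ρ → (-3,5,3)
river: ρ → (3,7,-1)
river: ρ → (-1,7,3)
river: ρ → (3,5,-3)
ρ-cycle length = 6 (tail of 1 descent step not counted)

6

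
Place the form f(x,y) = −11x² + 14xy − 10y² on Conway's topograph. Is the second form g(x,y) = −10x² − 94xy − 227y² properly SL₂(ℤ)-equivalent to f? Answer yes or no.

D₁ = -244, D₂ = -244
f is negative-definite; reduce −f:
−f: translate: b→8 (≡-14 mod 22), so (11,-14,10)→(11,8,7)
−f: flip: (11,8,7)→(7,-8,11)
−f: translate: b→6 (≡-8 mod 14), so (7,-8,11)→(7,6,10)
−f: reduced (well bottom): (7,6,10) with a≤c, −a<b≤a
flip sign back: reduced form of f is (-7,-6,-10)
g is negative-definite; reduce −g:
−g: translate: b→-6 (≡94 mod 20), so (10,94,227)→(10,-6,7)
−g: flip: (10,-6,7)→(7,6,10)
−g: reduced (well bottom): (7,6,10) with a≤c, −a<b≤a
flip sign back: reduced form of g is (-7,-6,-10)
reduced forms (-7, -6, -10) vs (-7, -6, -10) ⇒ equivalent

yes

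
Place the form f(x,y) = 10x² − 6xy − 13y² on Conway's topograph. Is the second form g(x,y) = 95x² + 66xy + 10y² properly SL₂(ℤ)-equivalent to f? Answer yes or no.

D₁ = 556, D₂ = 556
river cycle of f (length 18): (-13, 6, 10), (10, 14, -9), (-9, 22, 2), (2, 22, -9), (-9, 14, 10), (10, 6, -13), (-13, 20, 3), (3, 22, -6), (-6, 14, 15), (15, 16, -5), … (8 more)
river cycle of g (length 18): (10, 14, -9), (-9, 22, 2), (2, 22, -9), (-9, 14, 10), (10, 6, -13), (-13, 20, 3), (3, 22, -6), (-6, 14, 15), (15, 16, -5), (-5, 14, 18), … (8 more)
cycles coincide ⇒ equivalent

yes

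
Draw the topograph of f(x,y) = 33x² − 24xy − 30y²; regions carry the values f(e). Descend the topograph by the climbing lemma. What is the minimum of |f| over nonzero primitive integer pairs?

descent: ρ → (-30,24,33)  [lands on river]
river: ρ → (33,42,-21)
river: ρ → (-21,42,33)
river: ρ → (33,24,-30)
river: ρ → (-30,36,27)
river: ρ → (27,18,-39)
river: ρ → (-39,60,6)
river: ρ → (6,60,-39)
river: ρ → (-39,18,27)
river: ρ → (27,36,-30)
closes: descent 1, river 10
min |a| on river = 6

6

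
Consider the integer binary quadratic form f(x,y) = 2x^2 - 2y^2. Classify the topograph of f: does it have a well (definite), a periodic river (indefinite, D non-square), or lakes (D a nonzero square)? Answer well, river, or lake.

D = b²−4ac = 0² − 4·2·(-2) = 16
D = 4² is a perfect square ⇒ form factors over ℤ ⇒ lakes

lake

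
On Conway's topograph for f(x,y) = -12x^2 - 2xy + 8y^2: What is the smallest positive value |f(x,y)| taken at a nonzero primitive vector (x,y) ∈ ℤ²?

descent: ρ → (8,18,-2)  [lands on river]
river: ρ → (-2,18,8)
river: ρ → (8,14,-6)
river: ρ → (-6,10,12)
river: ρ → (12,14,-4)
river: ρ → (-4,18,4)
river: ρ → (4,14,-12)
river: ρ → (-12,10,6)
river: ρ → (6,14,-8)
river: ρ → (-8,18,2)
river: ρ → (2,18,-8)
river: ρ → (-8,14,6)
river: ρ → (6,10,-12)
river: ρ → (-12,14,4)
river: ρ → (4,18,-4)
river: ρ → (-4,14,12)
river: ρ → (12,10,-6)
river: ρ → (-6,14,8)
closes: descent 1, river 18
min |a| on river = 2

2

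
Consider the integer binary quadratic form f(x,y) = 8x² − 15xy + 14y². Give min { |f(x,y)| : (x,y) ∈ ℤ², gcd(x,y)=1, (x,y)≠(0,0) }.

translate: b→1 (≡-15 mod 16), so (8,-15,14)→(8,1,7)
flip: (8,1,7)→(7,-1,8)
reduced (well bottom): (7,-1,8) with a≤c, −a<b≤a
well minimum = a = 7

7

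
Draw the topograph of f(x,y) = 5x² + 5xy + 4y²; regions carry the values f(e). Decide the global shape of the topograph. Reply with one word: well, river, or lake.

D = b²−4ac = 5² − 4·5·4 = -55
D < 0 ⇒ definite ⇒ every region one sign ⇒ single well

well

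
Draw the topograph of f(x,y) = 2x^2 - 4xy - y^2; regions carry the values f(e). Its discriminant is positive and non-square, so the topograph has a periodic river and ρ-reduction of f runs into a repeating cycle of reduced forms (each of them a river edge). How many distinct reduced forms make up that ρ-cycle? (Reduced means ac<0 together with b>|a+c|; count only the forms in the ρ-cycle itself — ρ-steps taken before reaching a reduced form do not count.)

D = 24, ⌊√D⌋ = 4
descent: ρ → (-1,4,2)  [lands on river]
river: ρ → (2,4,-1)
ρ-cycle length = 2 (tail of 1 descent step not counted)

2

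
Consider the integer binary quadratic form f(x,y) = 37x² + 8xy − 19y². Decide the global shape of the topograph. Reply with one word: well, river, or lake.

D = b²−4ac = 8² − 4·37·(-19) = 2876
D > 0 non-square ⇒ indefinite ⇒ periodic river

river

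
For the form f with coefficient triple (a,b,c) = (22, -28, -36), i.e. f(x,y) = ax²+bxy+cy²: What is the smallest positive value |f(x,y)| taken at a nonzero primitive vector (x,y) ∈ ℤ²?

descent: ρ → (-36,28,22)  [lands on river]
river: ρ → (22,60,-4)
river: ρ → (-4,60,22)
river: ρ → (22,28,-36)
river: ρ → (-36,44,14)
river: ρ → (14,40,-42)
river: ρ → (-42,44,12)
river: ρ → (12,52,-26)
river: ρ → (-26,52,12)
river: ρ → (12,44,-42)
river: ρ → (-42,40,14)
river: ρ → (14,44,-36)
closes: descent 1, river 12
min |a| on river = 4

4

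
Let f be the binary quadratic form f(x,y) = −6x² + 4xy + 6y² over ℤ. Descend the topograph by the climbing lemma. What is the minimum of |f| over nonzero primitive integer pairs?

river: ρ → (6,8,-4)
river: ρ → (-4,8,6)
river: ρ → (6,4,-6)
river: ρ → (-6,8,4)
river: ρ → (4,8,-6)
river: ρ → (-6,4,6)
closes: descent 0, river 6
min |a| on river = 4

4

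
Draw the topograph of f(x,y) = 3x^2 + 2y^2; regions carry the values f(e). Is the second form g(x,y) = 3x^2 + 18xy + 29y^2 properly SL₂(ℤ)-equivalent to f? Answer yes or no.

D₁ = -24, D₂ = -24
f: flip: (3,0,2)→(2,0,3)
f: reduced (well bottom): (2,0,3) with a≤c, −a<b≤a
g: translate: b→0 (≡18 mod 6), so (3,18,29)→(3,0,2)
g: flip: (3,0,2)→(2,0,3)
g: reduced (well bottom): (2,0,3) with a≤c, −a<b≤a
reduced forms (2, 0, 3) vs (2, 0, 3) ⇒ equivalent

yes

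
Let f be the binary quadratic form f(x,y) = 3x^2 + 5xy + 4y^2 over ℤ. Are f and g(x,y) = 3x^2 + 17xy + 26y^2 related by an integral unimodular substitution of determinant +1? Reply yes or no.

D₁ = -23, D₂ = -23
f: translate: b→-1 (≡5 mod 6), so (3,5,4)→(3,-1,2)
f: flip: (3,-1,2)→(2,1,3)
f: reduced (well bottom): (2,1,3) with a≤c, −a<b≤a
g: translate: b→-1 (≡17 mod 6), so (3,17,26)→(3,-1,2)
g: flip: (3,-1,2)→(2,1,3)
g: reduced (well bottom): (2,1,3) with a≤c, −a<b≤a
reduced forms (2, 1, 3) vs (2, 1, 3) ⇒ equivalent

yes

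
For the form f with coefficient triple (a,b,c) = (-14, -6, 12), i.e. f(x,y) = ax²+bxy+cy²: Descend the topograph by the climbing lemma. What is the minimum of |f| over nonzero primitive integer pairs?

descent: ρ → (12,6,-14)  [lands on river]
river: ρ → (-14,22,4)
river: ρ → (4,26,-2)
river: ρ → (-2,26,4)
river: ρ → (4,22,-14)
river: ρ → (-14,6,12)
river: ρ → (12,18,-8)
river: ρ → (-8,14,16)
river: ρ → (16,18,-6)
river: ρ → (-6,18,16)
river: ρ → (16,14,-8)
river: ρ → (-8,18,12)
closes: descent 1, river 12
min |a| on river = 2

2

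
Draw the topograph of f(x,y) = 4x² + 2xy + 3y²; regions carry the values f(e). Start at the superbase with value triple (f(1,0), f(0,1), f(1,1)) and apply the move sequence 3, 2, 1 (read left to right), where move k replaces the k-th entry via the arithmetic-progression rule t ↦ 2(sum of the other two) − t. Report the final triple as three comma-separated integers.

start (4,3,9) = (f(1,0),f(0,1),f(1,1))
replace slot 3: 2·(4+3) − 9 = 5 → (4,3,5)
replace slot 2: 2·(4+5) − 3 = 15 → (4,15,5)
replace slot 1: 2·(15+5) − 4 = 36 → (36,15,5)

36,15,5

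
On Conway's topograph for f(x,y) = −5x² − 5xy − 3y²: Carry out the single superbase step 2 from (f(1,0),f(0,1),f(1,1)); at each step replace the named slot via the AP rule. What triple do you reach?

start (-5,-3,-13) = (f(1,0),f(0,1),f(1,1))
replace slot 2: 2·((-5)+(-13)) − (-3) = -33 → (-5,-33,-13)

-5,-33,-13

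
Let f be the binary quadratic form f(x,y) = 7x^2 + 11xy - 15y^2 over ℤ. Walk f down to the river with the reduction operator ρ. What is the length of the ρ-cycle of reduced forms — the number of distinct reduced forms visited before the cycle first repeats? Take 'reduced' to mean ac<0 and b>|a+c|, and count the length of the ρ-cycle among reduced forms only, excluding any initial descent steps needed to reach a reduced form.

D = 541, ⌊√D⌋ = 23
river: ρ → (-15,19,3)
river: ρ → (3,23,-1)
river: ρ → (-1,23,3)
river: ρ → (3,19,-15)
river: ρ → (-15,11,7)
river: ρ → (7,17,-9)
river: ρ → (-9,19,5)
river: ρ → (5,21,-5)
river: ρ → (-5,19,9)
river: ρ → (9,17,-7)
river: ρ → (-7,11,15)
river: ρ → (15,19,-3)
river: ρ → (-3,23,1)
river: ρ → (1,23,-3)
river: ρ → (-3,19,15)
river: ρ → (15,11,-7)
river: ρ → (-7,17,9)
river: ρ → (9,19,-5)
river: ρ → (-5,21,5)
river: ρ → (5,19,-9)
river: ρ → (-9,17,7)
river: ρ → (7,11,-15)
ρ-cycle length = 22 (tail of 0 descent steps not counted)

22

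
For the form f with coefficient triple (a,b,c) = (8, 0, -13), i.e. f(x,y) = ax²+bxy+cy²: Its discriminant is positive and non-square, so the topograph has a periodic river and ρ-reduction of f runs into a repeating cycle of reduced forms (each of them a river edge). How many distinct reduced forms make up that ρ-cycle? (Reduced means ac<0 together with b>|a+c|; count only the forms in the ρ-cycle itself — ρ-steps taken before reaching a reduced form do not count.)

D = 416, ⌊√D⌋ = 20
descent: ρ → (-13,0,8)
descent: ρ → (8,16,-5)  [lands on river]
river: ρ → (-5,14,11)
river: ρ → (11,8,-8)
river: ρ → (-8,8,11)
river: ρ → (11,14,-5)
river: ρ → (-5,16,8)
ρ-cycle length = 6 (tail of 2 descent steps not counted)

6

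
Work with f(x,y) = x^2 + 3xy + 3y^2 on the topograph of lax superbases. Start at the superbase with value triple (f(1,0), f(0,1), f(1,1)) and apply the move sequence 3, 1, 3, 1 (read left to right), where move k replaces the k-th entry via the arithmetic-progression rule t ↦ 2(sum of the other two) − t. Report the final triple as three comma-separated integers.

start (1,3,7) = (f(1,0),f(0,1),f(1,1))
replace slot 3: 2·(1+3) − 7 = 1 → (1,3,1)
replace slot 1: 2·(3+1) − 1 = 7 → (7,3,1)
replace slot 3: 2·(7+3) − 1 = 19 → (7,3,19)
replace slot 1: 2·(3+19) − 7 = 37 → (37,3,19)

37,3,19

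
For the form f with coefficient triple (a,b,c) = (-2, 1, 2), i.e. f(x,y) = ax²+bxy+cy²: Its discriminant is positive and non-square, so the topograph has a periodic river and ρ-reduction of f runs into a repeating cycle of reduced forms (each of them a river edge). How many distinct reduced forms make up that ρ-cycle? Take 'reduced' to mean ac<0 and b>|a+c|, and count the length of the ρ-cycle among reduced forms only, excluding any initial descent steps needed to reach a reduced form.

D = 17, ⌊√D⌋ = 4
river: ρ → (2,3,-1)
river: ρ → (-1,3,2)
river: ρ → (2,1,-2)
river: ρ → (-2,3,1)
river: ρ → (1,3,-2)
river: ρ → (-2,1,2)
ρ-cycle length = 6 (tail of 0 descent steps not counted)

6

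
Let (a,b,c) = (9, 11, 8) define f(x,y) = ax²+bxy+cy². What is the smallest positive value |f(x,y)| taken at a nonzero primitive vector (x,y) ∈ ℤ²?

translate: b→-7 (≡11 mod 18), so (9,11,8)→(9,-7,6)
flip: (9,-7,6)→(6,7,9)
translate: b→-5 (≡7 mod 12), so (6,7,9)→(6,-5,8)
reduced (well bottom): (6,-5,8) with a≤c, −a<b≤a
well minimum = a = 6

6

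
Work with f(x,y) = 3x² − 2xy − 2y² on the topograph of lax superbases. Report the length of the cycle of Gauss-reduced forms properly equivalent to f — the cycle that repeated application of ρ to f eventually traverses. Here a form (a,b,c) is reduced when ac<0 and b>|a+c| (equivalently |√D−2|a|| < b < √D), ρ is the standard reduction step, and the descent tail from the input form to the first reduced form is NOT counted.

D = 28, ⌊√D⌋ = 5
descent: ρ → (-2,2,3)  [lands on river]
river: ρ → (3,4,-1)
river: ρ → (-1,4,3)
river: ρ → (3,2,-2)
ρ-cycle length = 4 (tail of 1 descent step not counted)

4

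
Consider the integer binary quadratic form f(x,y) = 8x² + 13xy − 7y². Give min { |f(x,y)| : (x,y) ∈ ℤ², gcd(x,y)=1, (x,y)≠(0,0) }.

river: ρ → (-7,15,6)
river: ρ → (6,9,-13)
river: ρ → (-13,17,2)
river: ρ → (2,19,-4)
river: ρ → (-4,13,14)
river: ρ → (14,15,-3)
river: ρ → (-3,15,14)
river: ρ → (14,13,-4)
river: ρ → (-4,19,2)
river: ρ → (2,17,-13)
river: ρ → (-13,9,6)
river: ρ → (6,15,-7)
river: ρ → (-7,13,8)
river: ρ → (8,19,-1)
river: ρ → (-1,19,8)
river: ρ → (8,13,-7)
closes: descent 0, river 16
min |a| on river = 1

1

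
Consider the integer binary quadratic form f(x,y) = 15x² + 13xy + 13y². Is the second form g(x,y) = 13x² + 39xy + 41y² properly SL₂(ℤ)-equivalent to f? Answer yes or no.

D₁ = -611, D₂ = -611
f: flip: (15,13,13)→(13,-13,15)
f: translate: b→13 (≡-13 mod 26), so (13,-13,15)→(13,13,15)
f: reduced (well bottom): (13,13,15) with a≤c, −a<b≤a
g: translate: b→13 (≡39 mod 26), so (13,39,41)→(13,13,15)
g: reduced (well bottom): (13,13,15) with a≤c, −a<b≤a
reduced forms (13, 13, 15) vs (13, 13, 15) ⇒ equivalent

yes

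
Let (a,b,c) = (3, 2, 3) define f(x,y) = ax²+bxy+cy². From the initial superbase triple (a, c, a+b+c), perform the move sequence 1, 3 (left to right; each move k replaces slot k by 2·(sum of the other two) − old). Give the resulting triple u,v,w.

start (3,3,8) = (f(1,0),f(0,1),f(1,1))
replace slot 1: 2·(3+8) − 3 = 19 → (19,3,8)
replace slot 3: 2·(19+3) − 8 = 36 → (19,3,36)

19,3,36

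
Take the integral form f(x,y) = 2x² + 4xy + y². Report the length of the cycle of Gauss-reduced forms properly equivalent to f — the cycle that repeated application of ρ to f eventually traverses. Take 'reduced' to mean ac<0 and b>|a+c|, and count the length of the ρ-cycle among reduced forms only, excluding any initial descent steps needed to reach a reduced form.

D = 8, ⌊√D⌋ = 2
descent: ρ → (1,2,-1)  [lands on river]
river: ρ → (-1,2,1)
ρ-cycle length = 2 (tail of 1 descent step not counted)

2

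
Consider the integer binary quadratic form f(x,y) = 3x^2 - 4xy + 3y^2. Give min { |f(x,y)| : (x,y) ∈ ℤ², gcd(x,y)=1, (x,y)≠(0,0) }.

translate: b→2 (≡-4 mod 6), so (3,-4,3)→(3,2,2)
flip: (3,2,2)→(2,-2,3)
translate: b→2 (≡-2 mod 4), so (2,-2,3)→(2,2,3)
reduced (well bottom): (2,2,3) with a≤c, −a<b≤a
well minimum = a = 2

2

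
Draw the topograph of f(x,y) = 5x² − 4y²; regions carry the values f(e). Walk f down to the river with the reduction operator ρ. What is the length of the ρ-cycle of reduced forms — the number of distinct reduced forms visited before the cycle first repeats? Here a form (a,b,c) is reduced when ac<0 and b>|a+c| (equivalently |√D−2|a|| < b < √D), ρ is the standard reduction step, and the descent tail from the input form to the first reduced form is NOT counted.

D = 80, ⌊√D⌋ = 8
descent: ρ → (-4,8,1)  [lands on river]
river: ρ → (1,8,-4)
ρ-cycle length = 2 (tail of 1 descent step not counted)

2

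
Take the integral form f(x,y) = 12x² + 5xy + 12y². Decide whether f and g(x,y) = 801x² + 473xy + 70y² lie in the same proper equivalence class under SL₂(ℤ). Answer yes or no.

D₁ = -551, D₂ = -551
f: reduced (well bottom): (12,5,12) with a≤c, −a<b≤a
g: flip: (801,473,70)→(70,-473,801)
g: translate: b→-53 (≡-473 mod 140), so (70,-473,801)→(70,-53,12)
g: flip: (70,-53,12)→(12,53,70)
g: translate: b→5 (≡53 mod 24), so (12,53,70)→(12,5,12)
g: reduced (well bottom): (12,5,12) with a≤c, −a<b≤a
reduced forms (12, 5, 12) vs (12, 5, 12) ⇒ equivalent

yes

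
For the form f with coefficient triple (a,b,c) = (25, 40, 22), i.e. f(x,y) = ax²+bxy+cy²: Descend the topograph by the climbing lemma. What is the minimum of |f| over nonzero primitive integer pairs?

translate: b→-10 (≡40 mod 50), so (25,40,22)→(25,-10,7)
flip: (25,-10,7)→(7,10,25)
translate: b→-4 (≡10 mod 14), so (7,10,25)→(7,-4,22)
reduced (well bottom): (7,-4,22) with a≤c, −a<b≤a
well minimum = a = 7

7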